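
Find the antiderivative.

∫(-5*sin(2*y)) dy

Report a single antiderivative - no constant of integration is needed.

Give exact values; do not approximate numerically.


Answer: 5*cos(2*y)/2.


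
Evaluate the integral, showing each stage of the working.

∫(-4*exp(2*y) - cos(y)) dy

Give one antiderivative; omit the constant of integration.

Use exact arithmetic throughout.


Step 1. Rewrite: now ∫(-4*exp(2*y)) dy + ∫(-cos(y)) dy.
Step 2. Evaluate the standard form: now -2*exp(2*y) + ∫(-cos(y)) dy.
Step 3. Evaluate the standard form: now -2*exp(2*y) - sin(y).
Answer: -2*exp(2*y) - sin(y).


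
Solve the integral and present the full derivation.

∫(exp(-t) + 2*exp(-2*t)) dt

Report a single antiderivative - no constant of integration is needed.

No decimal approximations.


Step 1. Rewrite: now ∫(2*exp(-2*t)) dt + ∫(exp(-t)) dt.
Step 2. Evaluate the standard form: now ∫(exp(-t)) dt - exp(-2*t).
Step 3. Evaluate the standard form: now -exp(-t) - exp(-2*t).
Answer: -exp(-t) - exp(-2*t).


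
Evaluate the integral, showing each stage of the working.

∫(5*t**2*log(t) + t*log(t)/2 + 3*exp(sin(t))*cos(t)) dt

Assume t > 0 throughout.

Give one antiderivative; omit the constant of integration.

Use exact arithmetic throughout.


Step 1. Rewrite: now ∫(t*log(t)/2) dt + ∫(5*t**2*log(t)) dt + ∫(3*exp(sin(t))*cos(t)) dt.
Step 2. Substitute u = sin(t), turning ∫(3*exp(sin(t))*cos(t)) dt into ∫(3*exp(u)) du: now ∫(t*log(t)/2) dt + ∫(5*t**2*log(t)) dt + ∫(3*exp(u)) du.
Step 3. Evaluate the standard form: now 3*exp(u) + ∫(t*log(t)/2) dt + ∫(5*t**2*log(t)) dt.
Step 4. Substitute back u = sin(t): now 3*exp(sin(t)) + ∫(t*log(t)/2) dt + ∫(5*t**2*log(t)) dt.
Step 5. Integrate ∫(5*t**2*log(t)) dt by parts with u = log(t), dv = (5*t**2) dt, so v = 5*t**3/3 [assuming t > 0]: now 5*t**3*log(t)/3 + 3*exp(sin(t)) + ∫(-5*t**2/3) dt + ∫(t*log(t)/2) dt.
Step 6. Evaluate the standard form: now 5*t**3*log(t)/3 - 5*t**3/9 + 3*exp(sin(t)) + ∫(t*log(t)/2) dt.
Step 7. Integrate ∫(t*log(t)/2) dt by parts with u = log(t), dv = (t/2) dt, so v = t**2/4 [assuming t > 0]: now 5*t**3*log(t)/3 - 5*t**3/9 + t**2*log(t)/4 + 3*exp(sin(t)) + ∫(-t/4) dt.
Step 8. Evaluate the standard form: now 5*t**3*log(t)/3 - 5*t**3/9 + t**2*log(t)/4 - t**2/8 + 3*exp(sin(t)).
Answer: 5*t**3*log(t)/3 - 5*t**3/9 + t**2*log(t)/4 - t**2/8 + 3*exp(sin(t)).


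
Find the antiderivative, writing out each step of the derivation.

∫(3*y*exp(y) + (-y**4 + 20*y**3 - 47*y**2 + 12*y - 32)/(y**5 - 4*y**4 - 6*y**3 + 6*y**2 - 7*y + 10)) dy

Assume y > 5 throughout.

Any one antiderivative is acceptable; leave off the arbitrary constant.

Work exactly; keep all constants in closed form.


Step 1. Rewrite: now ∫(3*y*exp(y)) dy + ∫((-y**4 + 20*y**3 - 47*y**2 + 12*y - 32)/(y**5 - 4*y**4 - 6*y**3 + 6*y**2 - 7*y + 10)) dy.
Step 2. Decompose ∫((-y**4 + 20*y**3 - 47*y**2 + 12*y - 32)/(y**5 - 4*y**4 - 6*y**3 + 6*y**2 - 7*y + 10)) dy by partial fractions, (-y**4 + 20*y**3 - 47*y**2 + 12*y - 32)/(y**5 - 4*y**4 - 6*y**3 + 6*y**2 - 7*y + 10) = 1/(y**2 + 1) - 4/(y + 2) + 2/(y - 1) + 1/(y - 5): now ∫(3*y*exp(y)) dy + ∫(1/(y - 5)) dy + ∫(2/(y - 1)) dy + ∫(-4/(y + 2)) dy + ∫(1/(y**2 + 1)) dy.
Step 3. Evaluate the standard form [assuming y > 5]: now log(y - 5) + ∫(3*y*exp(y)) dy + ∫(2/(y - 1)) dy + ∫(-4/(y + 2)) dy + ∫(1/(y**2 + 1)) dy.
Step 4. Evaluate the standard form [assuming y > -2]: now log(y - 5) - 4*log(y + 2) + ∫(3*y*exp(y)) dy + ∫(2/(y - 1)) dy + ∫(1/(y**2 + 1)) dy.
Step 5. Evaluate the standard form [assuming y > 1]: now log(y - 5) + 2*log(y - 1) - 4*log(y + 2) + ∫(3*y*exp(y)) dy + ∫(1/(y**2 + 1)) dy.
Step 6. Evaluate the standard form: now log(y - 5) + 2*log(y - 1) - 4*log(y + 2) + atan(y) + ∫(3*y*exp(y)) dy.
Step 7. Integrate ∫(3*y*exp(y)) dy by parts with u = y, dv = (3*exp(y)) dy, so v = 3*exp(y): now 3*y*exp(y) + log(y - 5) + 2*log(y - 1) - 4*log(y + 2) + atan(y) + ∫(-3*exp(y)) dy.
Step 8. Evaluate the standard form: now 3*y*exp(y) - 3*exp(y) + log(y - 5) + 2*log(y - 1) - 4*log(y + 2) + atan(y).
Answer: 3*y*exp(y) - 3*exp(y) + log(y - 5) + 2*log(y - 1) - 4*log(y + 2) + atan(y).


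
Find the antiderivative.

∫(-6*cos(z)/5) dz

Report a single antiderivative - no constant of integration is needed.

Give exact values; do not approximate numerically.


Answer: -6*sin(z)/5.


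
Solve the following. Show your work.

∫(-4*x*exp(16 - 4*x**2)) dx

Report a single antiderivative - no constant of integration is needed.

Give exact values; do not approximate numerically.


Step 1. Substitute u = x**2 - 4, turning ∫(-4*x*exp(16 - 4*x**2)) dx into ∫(-2*exp(-4*u)) du: now ∫(-2*exp(-4*u)) du.
Step 2. Evaluate the standard form: now exp(-4*u)/2.
Step 3. Substitute back u = x**2 - 4: now exp(16 - 4*x**2)/2.
Answer: exp(16 - 4*x**2)/2.


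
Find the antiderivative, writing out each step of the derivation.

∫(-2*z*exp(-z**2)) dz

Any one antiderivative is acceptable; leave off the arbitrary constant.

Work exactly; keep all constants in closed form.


Step 1. Substitute u = z**2, turning ∫(-2*z*exp(-z**2)) dz into ∫(-exp(-u)) du: now ∫(-exp(-u)) du.
Step 2. Evaluate the standard form: now exp(-u).
Step 3. Substitute back u = z**2: now exp(-z**2).
Answer: exp(-z**2).


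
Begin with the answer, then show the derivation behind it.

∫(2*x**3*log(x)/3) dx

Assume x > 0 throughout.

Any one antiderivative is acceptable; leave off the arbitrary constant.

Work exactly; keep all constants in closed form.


The answer is x**4*log(x)/6 - x**4/24.
Step 1. Integrate ∫(2*x**3*log(x)/3) dx by parts with u = log(x), dv = (2*x**3/3) dx, so v = x**4/6 [assuming x > 0]: now x**4*log(x)/6 + ∫(-x**3/6) dx.
Step 2. Evaluate the standard form: now x**4*log(x)/6 - x**4/24.
Answer: x**4*log(x)/6 - x**4/24.


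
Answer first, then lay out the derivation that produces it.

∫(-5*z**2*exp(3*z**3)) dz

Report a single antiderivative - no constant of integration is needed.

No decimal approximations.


The answer is -5*exp(3*z**3)/9.
Step 1. Substitute u = z**3, turning ∫(-5*z**2*exp(3*z**3)) dz into ∫(-5*exp(3*u)/3) du: now ∫(-5*exp(3*u)/3) du.
Step 2. Evaluate the standard form: now -5*exp(3*u)/9.
Step 3. Substitute back u = z**3: now -5*exp(3*z**3)/9.
Answer: -5*exp(3*z**3)/9.


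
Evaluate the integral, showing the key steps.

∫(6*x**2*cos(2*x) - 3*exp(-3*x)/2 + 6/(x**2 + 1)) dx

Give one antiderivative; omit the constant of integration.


Step 1. Rewrite: now ∫(6*x**2*cos(2*x)) dx + ∫(6/(x**2 + 1)) dx + ∫(-3*exp(-3*x)/2) dx.
Step 2. Evaluate the standard form: now 6*atan(x) + ∫(6*x**2*cos(2*x)) dx + ∫(-3*exp(-3*x)/2) dx.
Step 3. Evaluate the standard form: now 6*atan(x) + ∫(6*x**2*cos(2*x)) dx + exp(-3*x)/2.
Step 4. Integrate ∫(6*x**2*cos(2*x)) dx by parts with u = x**2, dv = (6*cos(2*x)) dx, so v = 3*sin(2*x): now 3*x**2*sin(2*x) + 6*atan(x) + ∫(-6*x*sin(2*x)) dx + exp(-3*x)/2.
Step 5. Integrate ∫(-6*x*sin(2*x)) dx by parts with u = x, dv = (-6*sin(2*x)) dx, so v = 3*cos(2*x): now 3*x**2*sin(2*x) + 3*x*cos(2*x) + 6*atan(x) + ∫(-3*cos(2*x)) dx + exp(-3*x)/2.
Step 6. Evaluate the standard form: now 3*x**2*sin(2*x) + 3*x*cos(2*x) - 3*sin(2*x)/2 + 6*atan(x) + exp(-3*x)/2.
Answer: 3*x**2*sin(2*x) + 3*x*cos(2*x) - 3*sin(2*x)/2 + 6*atan(x) + exp(-3*x)/2.


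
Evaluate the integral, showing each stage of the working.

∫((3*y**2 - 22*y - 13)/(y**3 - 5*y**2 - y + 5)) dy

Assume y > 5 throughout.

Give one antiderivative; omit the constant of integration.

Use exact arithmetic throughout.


Step 1. Decompose ∫((3*y**2 - 22*y - 13)/(y**3 - 5*y**2 - y + 5)) dy by partial fractions, (3*y**2 - 22*y - 13)/(y**3 - 5*y**2 - y + 5) = 1/(y + 1) + 4/(y - 1) - 2/(y - 5): now ∫(-2/(y - 5)) dy + ∫(4/(y - 1)) dy + ∫(1/(y + 1)) dy.
Step 2. Evaluate the standard form [assuming y > -1]: now log(y + 1) + ∫(-2/(y - 5)) dy + ∫(4/(y - 1)) dy.
Step 3. Evaluate the standard form [assuming y > 1]: now 4*log(y - 1) + log(y + 1) + ∫(-2/(y - 5)) dy.
Step 4. Evaluate the standard form [assuming y > 5]: now -2*log(y - 5) + 4*log(y - 1) + log(y + 1).
Answer: -2*log(y - 5) + 4*log(y - 1) + log(y + 1).


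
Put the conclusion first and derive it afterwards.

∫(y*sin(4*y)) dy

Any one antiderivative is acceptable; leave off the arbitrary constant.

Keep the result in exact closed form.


The answer is -y*cos(4*y)/4 + sin(4*y)/16.
Step 1. Integrate ∫(y*sin(4*y)) dy by parts with u = y, dv = (sin(4*y)) dy, so v = -cos(4*y)/4: now -y*cos(4*y)/4 + ∫(cos(4*y)/4) dy.
Step 2. Evaluate the standard form: now -y*cos(4*y)/4 + sin(4*y)/16.
Answer: -y*cos(4*y)/4 + sin(4*y)/16.


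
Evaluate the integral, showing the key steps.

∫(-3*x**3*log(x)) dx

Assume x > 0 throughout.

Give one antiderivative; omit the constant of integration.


Step 1. Integrate ∫(-3*x**3*log(x)) dx by parts with u = log(x), dv = (-3*x**3) dx, so v = -3*x**4/4 [assuming x > 0]: now -3*x**4*log(x)/4 + ∫(3*x**3/4) dx.
Step 2. Evaluate the standard form: now -3*x**4*log(x)/4 + 3*x**4/16.
Answer: -3*x**4*log(x)/4 + 3*x**4/16.


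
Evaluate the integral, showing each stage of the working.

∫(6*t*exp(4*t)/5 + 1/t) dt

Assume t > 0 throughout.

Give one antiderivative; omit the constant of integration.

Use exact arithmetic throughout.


Step 1. Rewrite: now ∫(1/t) dt + ∫(6*t*exp(4*t)/5) dt.
Step 2. Evaluate the standard form [assuming t > 0]: now log(t) + ∫(6*t*exp(4*t)/5) dt.
Step 3. Integrate ∫(6*t*exp(4*t)/5) dt by parts with u = t, dv = (6*exp(4*t)/5) dt, so v = 3*exp(4*t)/10: now 3*t*exp(4*t)/10 + log(t) + ∫(-3*exp(4*t)/10) dt.
Step 4. Evaluate the standard form: now 3*t*exp(4*t)/10 - 3*exp(4*t)/40 + log(t).
Answer: 3*t*exp(4*t)/10 - 3*exp(4*t)/40 + log(t).


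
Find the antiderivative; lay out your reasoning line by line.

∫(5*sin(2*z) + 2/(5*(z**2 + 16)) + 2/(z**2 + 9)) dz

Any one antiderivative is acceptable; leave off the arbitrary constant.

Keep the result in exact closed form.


Step 1. Rewrite: now ∫(2/(z**2 + 9)) dz + ∫(2/(5*(z**2 + 16))) dz + ∫(5*sin(2*z)) dz.
Step 2. Evaluate the standard form: now 2*atan(z/3)/3 + ∫(2/(5*(z**2 + 16))) dz + ∫(5*sin(2*z)) dz.
Step 3. Evaluate the standard form: now -5*cos(2*z)/2 + 2*atan(z/3)/3 + ∫(2/(5*(z**2 + 16))) dz.
Step 4. Evaluate the standard form: now -5*cos(2*z)/2 + atan(z/4)/10 + 2*atan(z/3)/3.
Answer: -5*cos(2*z)/2 + atan(z/4)/10 + 2*atan(z/3)/3.


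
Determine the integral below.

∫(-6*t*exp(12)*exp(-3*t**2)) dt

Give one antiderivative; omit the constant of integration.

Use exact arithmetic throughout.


Answer: exp(12 - 3*t**2).


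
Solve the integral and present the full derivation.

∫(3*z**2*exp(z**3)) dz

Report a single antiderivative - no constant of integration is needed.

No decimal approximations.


Step 1. Substitute u = z**3, turning ∫(3*z**2*exp(z**3)) dz into ∫(exp(u)) du: now ∫(exp(u)) du.
Step 2. Evaluate the standard form: now exp(u).
Step 3. Substitute back u = z**3: now exp(z**3).
Answer: exp(z**3).


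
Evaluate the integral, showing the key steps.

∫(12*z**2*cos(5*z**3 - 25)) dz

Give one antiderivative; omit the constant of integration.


Step 1. Substitute u = z**3 - 5, turning ∫(12*z**2*cos(5*z**3 - 25)) dz into ∫(4*cos(5*u)) du: now ∫(4*cos(5*u)) du.
Step 2. Evaluate the standard form: now 4*sin(5*u)/5.
Step 3. Substitute back u = z**3 - 5: now 4*sin(5*z**3 - 25)/5.
Answer: 4*sin(5*z**3 - 25)/5.


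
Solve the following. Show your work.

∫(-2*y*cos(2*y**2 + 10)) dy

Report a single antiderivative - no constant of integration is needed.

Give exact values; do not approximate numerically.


Step 1. Substitute u = y**2 + 5, turning ∫(-2*y*cos(2*y**2 + 10)) dy into ∫(-cos(2*u)) du: now ∫(-cos(2*u)) du.
Step 2. Evaluate the standard form: now -sin(2*u)/2.
Step 3. Substitute back u = y**2 + 5: now -sin(2*y**2 + 10)/2.
Answer: -sin(2*y**2 + 10)/2.


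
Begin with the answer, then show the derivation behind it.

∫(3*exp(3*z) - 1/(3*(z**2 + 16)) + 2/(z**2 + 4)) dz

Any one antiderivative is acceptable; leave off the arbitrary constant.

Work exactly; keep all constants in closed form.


The answer is exp(3*z) - atan(z/4)/12 + atan(z/2).
Step 1. Rewrite: now ∫(2/(z**2 + 4)) dz + ∫(-1/(3*(z**2 + 16))) dz + ∫(3*exp(3*z)) dz.
Step 2. Evaluate the standard form: now atan(z/2) + ∫(-1/(3*(z**2 + 16))) dz + ∫(3*exp(3*z)) dz.
Step 3. Evaluate the standard form: now exp(3*z) + atan(z/2) + ∫(-1/(3*(z**2 + 16))) dz.
Step 4. Evaluate the standard form: now exp(3*z) - atan(z/4)/12 + atan(z/2).
Answer: exp(3*z) - atan(z/4)/12 + atan(z/2).


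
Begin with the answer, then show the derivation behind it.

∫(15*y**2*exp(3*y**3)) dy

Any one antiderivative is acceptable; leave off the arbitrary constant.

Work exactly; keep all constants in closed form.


The answer is 5*exp(3*y**3)/3.
Step 1. Substitute u = y**3, turning ∫(15*y**2*exp(3*y**3)) dy into ∫(5*exp(3*u)) du: now ∫(5*exp(3*u)) du.
Step 2. Evaluate the standard form: now 5*exp(3*u)/3.
Step 3. Substitute back u = y**3: now 5*exp(3*y**3)/3.
Answer: 5*exp(3*y**3)/3.


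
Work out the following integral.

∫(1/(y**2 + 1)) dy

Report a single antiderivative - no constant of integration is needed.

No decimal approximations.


Answer: atan(y).


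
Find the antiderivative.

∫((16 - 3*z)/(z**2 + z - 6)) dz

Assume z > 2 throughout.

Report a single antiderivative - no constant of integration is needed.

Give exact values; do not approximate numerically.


Answer: 2*log(z - 2) - 5*log(z + 3).


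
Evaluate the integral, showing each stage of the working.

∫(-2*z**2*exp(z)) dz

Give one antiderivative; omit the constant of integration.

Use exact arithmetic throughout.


Step 1. Integrate ∫(-2*z**2*exp(z)) dz by parts with u = z**2, dv = (-2*exp(z)) dz, so v = -2*exp(z): now -2*z**2*exp(z) + ∫(4*z*exp(z)) dz.
Step 2. Integrate ∫(4*z*exp(z)) dz by parts with u = z, dv = (4*exp(z)) dz, so v = 4*exp(z): now -2*z**2*exp(z) + 4*z*exp(z) + ∫(-4*exp(z)) dz.
Step 3. Evaluate the standard form: now -2*z**2*exp(z) + 4*z*exp(z) - 4*exp(z).
Answer: -2*z**2*exp(z) + 4*z*exp(z) - 4*exp(z).


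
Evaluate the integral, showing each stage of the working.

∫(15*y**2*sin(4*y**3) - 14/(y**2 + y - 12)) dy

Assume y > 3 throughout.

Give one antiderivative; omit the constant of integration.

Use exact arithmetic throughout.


Step 1. Rewrite: now ∫(15*y**2*sin(4*y**3)) dy + ∫(-14/(y**2 + y - 12)) dy.
Step 2. Decompose ∫(-14/(y**2 + y - 12)) dy by partial fractions, -14/(y**2 + y - 12) = 2/(y + 4) - 2/(y - 3): now ∫(15*y**2*sin(4*y**3)) dy + ∫(-2/(y - 3)) dy + ∫(2/(y + 4)) dy.
Step 3. Evaluate the standard form [assuming y > 3]: now -2*log(y - 3) + ∫(15*y**2*sin(4*y**3)) dy + ∫(2/(y + 4)) dy.
Step 4. Evaluate the standard form [assuming y > -4]: now -2*log(y - 3) + 2*log(y + 4) + ∫(15*y**2*sin(4*y**3)) dy.
Step 5. Substitute u = y**3, turning ∫(15*y**2*sin(4*y**3)) dy into ∫(5*sin(4*u)) du: now -2*log(y - 3) + 2*log(y + 4) + ∫(5*sin(4*u)) du.
Step 6. Evaluate the standard form: now -2*log(y - 3) + 2*log(y + 4) - 5*cos(4*u)/4.
Step 7. Substitute back u = y**3: now -2*log(y - 3) + 2*log(y + 4) - 5*cos(4*y**3)/4.
Answer: -2*log(y - 3) + 2*log(y + 4) - 5*cos(4*y**3)/4.


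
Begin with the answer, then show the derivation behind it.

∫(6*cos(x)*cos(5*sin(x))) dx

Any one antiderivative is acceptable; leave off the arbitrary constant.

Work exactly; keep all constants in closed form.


The answer is 6*sin(5*sin(x))/5.
Step 1. Substitute u = sin(x), turning ∫(6*cos(x)*cos(5*sin(x))) dx into ∫(6*cos(5*u)) du: now ∫(6*cos(5*u)) du.
Step 2. Evaluate the standard form: now 6*sin(5*u)/5.
Step 3. Substitute back u = sin(x): now 6*sin(5*sin(x))/5.
Answer: 6*sin(5*sin(x))/5.


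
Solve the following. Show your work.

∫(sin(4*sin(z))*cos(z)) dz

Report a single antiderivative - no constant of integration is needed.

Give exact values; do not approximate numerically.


Step 1. Substitute u = sin(z), turning ∫(sin(4*sin(z))*cos(z)) dz into ∫(sin(4*u)) du: now ∫(sin(4*u)) du.
Step 2. Evaluate the standard form: now -cos(4*u)/4.
Step 3. Substitute back u = sin(z): now -cos(4*sin(z))/4.
Answer: -cos(4*sin(z))/4.


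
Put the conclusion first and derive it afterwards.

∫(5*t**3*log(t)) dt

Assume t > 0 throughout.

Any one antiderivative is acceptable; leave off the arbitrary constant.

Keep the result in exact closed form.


The answer is 5*t**4*log(t)/4 - 5*t**4/16.
Step 1. Integrate ∫(5*t**3*log(t)) dt by parts with u = log(t), dv = (5*t**3) dt, so v = 5*t**4/4 [assuming t > 0]: now 5*t**4*log(t)/4 + ∫(-5*t**3/4) dt.
Step 2. Evaluate the standard form: now 5*t**4*log(t)/4 - 5*t**4/16.
Answer: 5*t**4*log(t)/4 - 5*t**4/16.


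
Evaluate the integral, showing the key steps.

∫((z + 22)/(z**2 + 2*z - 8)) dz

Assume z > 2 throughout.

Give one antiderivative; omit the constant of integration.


Step 1. Decompose ∫((z + 22)/(z**2 + 2*z - 8)) dz by partial fractions, (z + 22)/(z**2 + 2*z - 8) = -3/(z + 4) + 4/(z - 2): now ∫(4/(z - 2)) dz + ∫(-3/(z + 4)) dz.
Step 2. Evaluate the standard form [assuming z > 2]: now 4*log(z - 2) + ∫(-3/(z + 4)) dz.
Step 3. Evaluate the standard form [assuming z > -4]: now 4*log(z - 2) - 3*log(z + 4).
Answer: 4*log(z - 2) - 3*log(z + 4).


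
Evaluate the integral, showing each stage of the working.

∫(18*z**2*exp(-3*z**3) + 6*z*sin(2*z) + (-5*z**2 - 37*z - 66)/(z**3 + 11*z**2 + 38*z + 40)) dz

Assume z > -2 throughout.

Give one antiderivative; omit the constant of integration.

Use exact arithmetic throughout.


Step 1. Rewrite: now ∫(6*z*sin(2*z)) dz + ∫(18*z**2*exp(-3*z**3)) dz + ∫((-5*z**2 - 37*z - 66)/(z**3 + 11*z**2 + 38*z + 40)) dz.
Step 2. Decompose ∫((-5*z**2 - 37*z - 66)/(z**3 + 11*z**2 + 38*z + 40)) dz by partial fractions, (-5*z**2 - 37*z - 66)/(z**3 + 11*z**2 + 38*z + 40) = -2/(z + 5) - 1/(z + 4) - 2/(z + 2): now ∫(6*z*sin(2*z)) dz + ∫(18*z**2*exp(-3*z**3)) dz + ∫(-2/(z + 2)) dz + ∫(-1/(z + 4)) dz + ∫(-2/(z + 5)) dz.
Step 3. Evaluate the standard form [assuming z > -4]: now -log(z + 4) + ∫(6*z*sin(2*z)) dz + ∫(18*z**2*exp(-3*z**3)) dz + ∫(-2/(z + 2)) dz + ∫(-2/(z + 5)) dz.
Step 4. Evaluate the standard form [assuming z > -2]: now -2*log(z + 2) - log(z + 4) + ∫(6*z*sin(2*z)) dz + ∫(18*z**2*exp(-3*z**3)) dz + ∫(-2/(z + 5)) dz.
Step 5. Evaluate the standard form [assuming z > -5]: now -2*log(z + 2) - log(z + 4) - 2*log(z + 5) + ∫(6*z*sin(2*z)) dz + ∫(18*z**2*exp(-3*z**3)) dz.
Step 6. Substitute u = z**3, turning ∫(18*z**2*exp(-3*z**3)) dz into ∫(6*exp(-3*u)) du: now -2*log(z + 2) - log(z + 4) - 2*log(z + 5) + ∫(6*z*sin(2*z)) dz + ∫(6*exp(-3*u)) du.
Step 7. Evaluate the standard form: now -2*log(z + 2) - log(z + 4) - 2*log(z + 5) + ∫(6*z*sin(2*z)) dz - 2*exp(-3*u).
Step 8. Substitute back u = z**3: now -2*log(z + 2) - log(z + 4) - 2*log(z + 5) + ∫(6*z*sin(2*z)) dz - 2*exp(-3*z**3).
Step 9. Integrate ∫(6*z*sin(2*z)) dz by parts with u = z, dv = (6*sin(2*z)) dz, so v = -3*cos(2*z): now -3*z*cos(2*z) - 2*log(z + 2) - log(z + 4) - 2*log(z + 5) + ∫(3*cos(2*z)) dz - 2*exp(-3*z**3).
Step 10. Evaluate the standard form: now -3*z*cos(2*z) - 2*log(z + 2) - log(z + 4) - 2*log(z + 5) + 3*sin(2*z)/2 - 2*exp(-3*z**3).
Answer: -3*z*cos(2*z) - 2*log(z + 2) - log(z + 4) - 2*log(z + 5) + 3*sin(2*z)/2 - 2*exp(-3*z**3).


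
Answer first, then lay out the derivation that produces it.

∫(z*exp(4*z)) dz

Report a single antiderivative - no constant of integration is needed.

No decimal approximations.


The answer is z*exp(4*z)/4 - exp(4*z)/16.
Step 1. Integrate ∫(z*exp(4*z)) dz by parts with u = z, dv = (exp(4*z)) dz, so v = exp(4*z)/4: now z*exp(4*z)/4 + ∫(-exp(4*z)/4) dz.
Step 2. Evaluate the standard form: now z*exp(4*z)/4 - exp(4*z)/16.
Answer: z*exp(4*z)/4 - exp(4*z)/16.


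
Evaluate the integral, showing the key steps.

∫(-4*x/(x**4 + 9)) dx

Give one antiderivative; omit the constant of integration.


Step 1. Substitute u = x**2, turning ∫(-4*x/(x**4 + 9)) dx into ∫(-2/(u**2 + 9)) du: now ∫(-2/(u**2 + 9)) du.
Step 2. Evaluate the standard form: now -2*atan(u/3)/3.
Step 3. Substitute back u = x**2: now -2*atan(x**2/3)/3.
Answer: -2*atan(x**2/3)/3.


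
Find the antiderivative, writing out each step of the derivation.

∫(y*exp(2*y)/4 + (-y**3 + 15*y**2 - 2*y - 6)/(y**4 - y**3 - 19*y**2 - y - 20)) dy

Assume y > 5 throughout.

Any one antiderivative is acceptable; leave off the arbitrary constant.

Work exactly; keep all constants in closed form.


Step 1. Rewrite: now ∫(y*exp(2*y)/4) dy + ∫((-y**3 + 15*y**2 - 2*y - 6)/(y**4 - y**3 - 19*y**2 - y - 20)) dy.
Step 2. Decompose ∫((-y**3 + 15*y**2 - 2*y - 6)/(y**4 - y**3 - 19*y**2 - y - 20)) dy by partial fractions, (-y**3 + 15*y**2 - 2*y - 6)/(y**4 - y**3 - 19*y**2 - y - 20) = 1/(y**2 + 1) - 2/(y + 4) + 1/(y - 5): now ∫(y*exp(2*y)/4) dy + ∫(1/(y - 5)) dy + ∫(-2/(y + 4)) dy + ∫(1/(y**2 + 1)) dy.
Step 3. Evaluate the standard form [assuming y > 5]: now log(y - 5) + ∫(y*exp(2*y)/4) dy + ∫(-2/(y + 4)) dy + ∫(1/(y**2 + 1)) dy.
Step 4. Evaluate the standard form [assuming y > -4]: now log(y - 5) - 2*log(y + 4) + ∫(y*exp(2*y)/4) dy + ∫(1/(y**2 + 1)) dy.
Step 5. Evaluate the standard form: now log(y - 5) - 2*log(y + 4) + atan(y) + ∫(y*exp(2*y)/4) dy.
Step 6. Integrate ∫(y*exp(2*y)/4) dy by parts with u = y, dv = (exp(2*y)/4) dy, so v = exp(2*y)/8: now y*exp(2*y)/8 + log(y - 5) - 2*log(y + 4) + atan(y) + ∫(-exp(2*y)/8) dy.
Step 7. Evaluate the standard form: now y*exp(2*y)/8 - exp(2*y)/16 + log(y - 5) - 2*log(y + 4) + atan(y).
Answer: y*exp(2*y)/8 - exp(2*y)/16 + log(y - 5) - 2*log(y + 4) + atan(y).


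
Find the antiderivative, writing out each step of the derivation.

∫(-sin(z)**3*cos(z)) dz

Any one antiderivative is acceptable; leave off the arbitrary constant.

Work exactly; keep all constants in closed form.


Step 1. Substitute u = sin(z), turning ∫(-sin(z)**3*cos(z)) dz into ∫(-u**3) du: now ∫(-u**3) du.
Step 2. Evaluate the standard form: now -u**4/4.
Step 3. Substitute back u = sin(z): now -sin(z)**4/4.
Answer: -sin(z)**4/4.


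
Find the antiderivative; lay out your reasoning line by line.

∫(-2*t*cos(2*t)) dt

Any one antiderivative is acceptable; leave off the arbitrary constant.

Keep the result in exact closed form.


Step 1. Integrate ∫(-2*t*cos(2*t)) dt by parts with u = t, dv = (-2*cos(2*t)) dt, so v = -sin(2*t): now -t*sin(2*t) + ∫(sin(2*t)) dt.
Step 2. Evaluate the standard form: now -t*sin(2*t) - cos(2*t)/2.
Answer: -t*sin(2*t) - cos(2*t)/2.


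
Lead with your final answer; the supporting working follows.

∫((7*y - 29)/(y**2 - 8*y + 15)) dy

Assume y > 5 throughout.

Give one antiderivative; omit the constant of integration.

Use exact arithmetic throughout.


The answer is 3*log(y - 5) + 4*log(y - 3).
Step 1. Decompose ∫((7*y - 29)/(y**2 - 8*y + 15)) dy by partial fractions, (7*y - 29)/(y**2 - 8*y + 15) = 4/(y - 3) + 3/(y - 5): now ∫(3/(y - 5)) dy + ∫(4/(y - 3)) dy.
Step 2. Evaluate the standard form [assuming y > 3]: now 4*log(y - 3) + ∫(3/(y - 5)) dy.
Step 3. Evaluate the standard form [assuming y > 5]: now 3*log(y - 5) + 4*log(y - 3).
Answer: 3*log(y - 5) + 4*log(y - 3).


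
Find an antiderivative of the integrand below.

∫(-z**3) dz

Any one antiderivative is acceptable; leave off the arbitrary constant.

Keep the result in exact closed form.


Answer: -z**4/4.


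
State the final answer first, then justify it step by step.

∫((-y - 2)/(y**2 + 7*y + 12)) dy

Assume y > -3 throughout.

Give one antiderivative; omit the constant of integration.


The answer is log(y + 3) - 2*log(y + 4).
Step 1. Decompose ∫((-y - 2)/(y**2 + 7*y + 12)) dy by partial fractions, (-y - 2)/(y**2 + 7*y + 12) = -2/(y + 4) + 1/(y + 3): now ∫(1/(y + 3)) dy + ∫(-2/(y + 4)) dy.
Step 2. Evaluate the standard form [assuming y > -4]: now -2*log(y + 4) + ∫(1/(y + 3)) dy.
Step 3. Evaluate the standard form [assuming y > -3]: now log(y + 3) - 2*log(y + 4).
Answer: log(y + 3) - 2*log(y + 4).


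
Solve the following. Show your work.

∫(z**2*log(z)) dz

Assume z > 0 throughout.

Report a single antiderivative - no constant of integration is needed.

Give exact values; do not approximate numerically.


Step 1. Integrate ∫(z**2*log(z)) dz by parts with u = log(z), dv = (z**2) dz, so v = z**3/3 [assuming z > 0]: now z**3*log(z)/3 + ∫(-z**2/3) dz.
Step 2. Evaluate the standard form: now z**3*log(z)/3 - z**3/9.
Answer: z**3*log(z)/3 - z**3/9.


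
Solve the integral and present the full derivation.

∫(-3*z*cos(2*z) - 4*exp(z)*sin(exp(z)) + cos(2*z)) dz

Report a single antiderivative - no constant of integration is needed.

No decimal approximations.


Step 1. Rewrite: now ∫(-3*z*cos(2*z)) dz + ∫(-4*exp(z)*sin(exp(z))) dz + ∫(cos(2*z)) dz.
Step 2. Evaluate the standard form: now sin(2*z)/2 + ∫(-3*z*cos(2*z)) dz + ∫(-4*exp(z)*sin(exp(z))) dz.
Step 3. Substitute u = exp(z), turning ∫(-4*exp(z)*sin(exp(z))) dz into ∫(-4*sin(u)) du: now sin(2*z)/2 + ∫(-3*z*cos(2*z)) dz + ∫(-4*sin(u)) du.
Step 4. Evaluate the standard form: now sin(2*z)/2 + 4*cos(u) + ∫(-3*z*cos(2*z)) dz.
Step 5. Substitute back u = exp(z): now sin(2*z)/2 + 4*cos(exp(z)) + ∫(-3*z*cos(2*z)) dz.
Step 6. Integrate ∫(-3*z*cos(2*z)) dz by parts with u = z, dv = (-3*cos(2*z)) dz, so v = -3*sin(2*z)/2: now -3*z*sin(2*z)/2 + sin(2*z)/2 + 4*cos(exp(z)) + ∫(3*sin(2*z)/2) dz.
Step 7. Evaluate the standard form: now -3*z*sin(2*z)/2 + sin(2*z)/2 - 3*cos(2*z)/4 + 4*cos(exp(z)).
Answer: -3*z*sin(2*z)/2 + sin(2*z)/2 - 3*cos(2*z)/4 + 4*cos(exp(z)).


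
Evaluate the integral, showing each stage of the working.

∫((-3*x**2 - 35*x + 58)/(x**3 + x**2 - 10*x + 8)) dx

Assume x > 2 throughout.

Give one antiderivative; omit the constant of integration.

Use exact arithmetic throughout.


Step 1. Decompose ∫((-3*x**2 - 35*x + 58)/(x**3 + x**2 - 10*x + 8)) dx by partial fractions, (-3*x**2 - 35*x + 58)/(x**3 + x**2 - 10*x + 8) = 5/(x + 4) - 4/(x - 1) - 4/(x - 2): now ∫(-4/(x - 2)) dx + ∫(-4/(x - 1)) dx + ∫(5/(x + 4)) dx.
Step 2. Evaluate the standard form [assuming x > 1]: now -4*log(x - 1) + ∫(-4/(x - 2)) dx + ∫(5/(x + 4)) dx.
Step 3. Evaluate the standard form [assuming x > 2]: now -4*log(x - 2) - 4*log(x - 1) + ∫(5/(x + 4)) dx.
Step 4. Evaluate the standard form [assuming x > -4]: now -4*log(x - 2) - 4*log(x - 1) + 5*log(x + 4).
Answer: -4*log(x - 2) - 4*log(x - 1) + 5*log(x + 4).


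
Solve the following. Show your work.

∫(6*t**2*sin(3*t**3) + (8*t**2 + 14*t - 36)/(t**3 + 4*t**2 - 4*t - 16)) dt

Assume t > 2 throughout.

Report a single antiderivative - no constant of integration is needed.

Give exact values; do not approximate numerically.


Step 1. Rewrite: now ∫(6*t**2*sin(3*t**3)) dt + ∫((8*t**2 + 14*t - 36)/(t**3 + 4*t**2 - 4*t - 16)) dt.
Step 2. Decompose ∫((8*t**2 + 14*t - 36)/(t**3 + 4*t**2 - 4*t - 16)) dt by partial fractions, (8*t**2 + 14*t - 36)/(t**3 + 4*t**2 - 4*t - 16) = 3/(t + 4) + 4/(t + 2) + 1/(t - 2): now ∫(6*t**2*sin(3*t**3)) dt + ∫(1/(t - 2)) dt + ∫(4/(t + 2)) dt + ∫(3/(t + 4)) dt.
Step 3. Evaluate the standard form [assuming t > -4]: now 3*log(t + 4) + ∫(6*t**2*sin(3*t**3)) dt + ∫(1/(t - 2)) dt + ∫(4/(t + 2)) dt.
Step 4. Evaluate the standard form [assuming t > 2]: now log(t - 2) + 3*log(t + 4) + ∫(6*t**2*sin(3*t**3)) dt + ∫(4/(t + 2)) dt.
Step 5. Evaluate the standard form [assuming t > -2]: now log(t - 2) + 4*log(t + 2) + 3*log(t + 4) + ∫(6*t**2*sin(3*t**3)) dt.
Step 6. Substitute u = t**3, turning ∫(6*t**2*sin(3*t**3)) dt into ∫(2*sin(3*u)) du: now log(t - 2) + 4*log(t + 2) + 3*log(t + 4) + ∫(2*sin(3*u)) du.
Step 7. Evaluate the standard form: now log(t - 2) + 4*log(t + 2) + 3*log(t + 4) - 2*cos(3*u)/3.
Step 8. Substitute back u = t**3: now log(t - 2) + 4*log(t + 2) + 3*log(t + 4) - 2*cos(3*t**3)/3.
Answer: log(t - 2) + 4*log(t + 2) + 3*log(t + 4) - 2*cos(3*t**3)/3.


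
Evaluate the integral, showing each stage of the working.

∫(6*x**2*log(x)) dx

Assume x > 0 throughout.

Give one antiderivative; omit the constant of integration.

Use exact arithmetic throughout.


Step 1. Integrate ∫(6*x**2*log(x)) dx by parts with u = log(x), dv = (6*x**2) dx, so v = 2*x**3 [assuming x > 0]: now 2*x**3*log(x) + ∫(-2*x**2) dx.
Step 2. Evaluate the standard form: now 2*x**3*log(x) - 2*x**3/3.
Answer: 2*x**3*log(x) - 2*x**3/3.


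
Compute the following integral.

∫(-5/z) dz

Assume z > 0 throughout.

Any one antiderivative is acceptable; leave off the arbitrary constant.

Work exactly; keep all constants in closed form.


Answer: -5*log(z).


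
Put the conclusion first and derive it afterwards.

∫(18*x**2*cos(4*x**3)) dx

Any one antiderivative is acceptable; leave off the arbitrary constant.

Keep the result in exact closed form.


The answer is 3*sin(4*x**3)/2.
Step 1. Substitute u = x**3, turning ∫(18*x**2*cos(4*x**3)) dx into ∫(6*cos(4*u)) du: now ∫(6*cos(4*u)) du.
Step 2. Evaluate the standard form: now 3*sin(4*u)/2.
Step 3. Substitute back u = x**3: now 3*sin(4*x**3)/2.
Answer: 3*sin(4*x**3)/2.


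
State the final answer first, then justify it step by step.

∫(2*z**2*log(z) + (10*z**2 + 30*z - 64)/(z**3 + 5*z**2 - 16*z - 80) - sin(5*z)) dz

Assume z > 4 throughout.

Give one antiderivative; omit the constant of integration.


The answer is 2*z**3*log(z)/3 - 2*z**3/9 + 3*log(z - 4) + 3*log(z + 4) + 4*log(z + 5) + cos(5*z)/5.
Step 1. Rewrite: now ∫(2*z**2*log(z)) dz + ∫((10*z**2 + 30*z - 64)/(z**3 + 5*z**2 - 16*z - 80)) dz + ∫(-sin(5*z)) dz.
Step 2. Evaluate the standard form: now cos(5*z)/5 + ∫(2*z**2*log(z)) dz + ∫((10*z**2 + 30*z - 64)/(z**3 + 5*z**2 - 16*z - 80)) dz.
Step 3. Integrate ∫(2*z**2*log(z)) dz by parts with u = log(z), dv = (2*z**2) dz, so v = 2*z**3/3 [assuming z > 0]: now 2*z**3*log(z)/3 + cos(5*z)/5 + ∫(-2*z**2/3) dz + ∫((10*z**2 + 30*z - 64)/(z**3 + 5*z**2 - 16*z - 80)) dz.
Step 4. Evaluate the standard form: now 2*z**3*log(z)/3 - 2*z**3/9 + cos(5*z)/5 + ∫((10*z**2 + 30*z - 64)/(z**3 + 5*z**2 - 16*z - 80)) dz.
Step 5. Decompose ∫((10*z**2 + 30*z - 64)/(z**3 + 5*z**2 - 16*z - 80)) dz by partial fractions, (10*z**2 + 30*z - 64)/(z**3 + 5*z**2 - 16*z - 80) = 4/(z + 5) + 3/(z + 4) + 3/(z - 4): now 2*z**3*log(z)/3 - 2*z**3/9 + cos(5*z)/5 + ∫(3/(z - 4)) dz + ∫(3/(z + 4)) dz + ∫(4/(z + 5)) dz.
Step 6. Evaluate the standard form [assuming z > -4]: now 2*z**3*log(z)/3 - 2*z**3/9 + 3*log(z + 4) + cos(5*z)/5 + ∫(3/(z - 4)) dz + ∫(4/(z + 5)) dz.
Step 7. Evaluate the standard form [assuming z > 4]: now 2*z**3*log(z)/3 - 2*z**3/9 + 3*log(z - 4) + 3*log(z + 4) + cos(5*z)/5 + ∫(4/(z + 5)) dz.
Step 8. Evaluate the standard form [assuming z > -5]: now 2*z**3*log(z)/3 - 2*z**3/9 + 3*log(z - 4) + 3*log(z + 4) + 4*log(z + 5) + cos(5*z)/5.
Answer: 2*z**3*log(z)/3 - 2*z**3/9 + 3*log(z - 4) + 3*log(z + 4) + 4*log(z + 5) + cos(5*z)/5.


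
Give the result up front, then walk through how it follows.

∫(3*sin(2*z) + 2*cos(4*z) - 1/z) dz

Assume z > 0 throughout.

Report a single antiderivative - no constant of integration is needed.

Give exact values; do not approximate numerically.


The answer is -log(z) + sin(4*z)/2 - 3*cos(2*z)/2.
Step 1. Rewrite: now ∫(-1/z) dz + ∫(3*sin(2*z)) dz + ∫(2*cos(4*z)) dz.
Step 2. Evaluate the standard form [assuming z > 0]: now -log(z) + ∫(3*sin(2*z)) dz + ∫(2*cos(4*z)) dz.
Step 3. Evaluate the standard form: now -log(z) + sin(4*z)/2 + ∫(3*sin(2*z)) dz.
Step 4. Evaluate the standard form: now -log(z) + sin(4*z)/2 - 3*cos(2*z)/2.
Answer: -log(z) + sin(4*z)/2 - 3*cos(2*z)/2.


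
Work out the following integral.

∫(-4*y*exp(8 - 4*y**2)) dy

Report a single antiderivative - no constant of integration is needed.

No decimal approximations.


Answer: exp(8 - 4*y**2)/2.


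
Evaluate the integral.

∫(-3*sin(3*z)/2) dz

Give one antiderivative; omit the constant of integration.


Answer: cos(3*z)/2.


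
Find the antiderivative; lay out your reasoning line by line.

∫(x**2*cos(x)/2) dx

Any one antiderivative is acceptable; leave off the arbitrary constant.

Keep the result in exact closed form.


Step 1. Integrate ∫(x**2*cos(x)/2) dx by parts with u = x**2, dv = (cos(x)/2) dx, so v = sin(x)/2: now x**2*sin(x)/2 + ∫(-x*sin(x)) dx.
Step 2. Integrate ∫(-x*sin(x)) dx by parts with u = x, dv = (-sin(x)) dx, so v = cos(x): now x**2*sin(x)/2 + x*cos(x) + ∫(-cos(x)) dx.
Step 3. Evaluate the standard form: now x**2*sin(x)/2 + x*cos(x) - sin(x).
Answer: x**2*sin(x)/2 + x*cos(x) - sin(x).


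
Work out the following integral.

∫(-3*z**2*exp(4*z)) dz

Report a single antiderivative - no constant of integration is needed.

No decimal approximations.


Answer: -3*z**2*exp(4*z)/4 + 3*z*exp(4*z)/8 - 3*exp(4*z)/32.


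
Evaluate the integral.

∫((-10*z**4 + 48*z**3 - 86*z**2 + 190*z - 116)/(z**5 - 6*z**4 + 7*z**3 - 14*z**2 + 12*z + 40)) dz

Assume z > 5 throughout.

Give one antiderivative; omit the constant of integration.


Answer: -3*log(z - 5) - 2*log(z - 2) - 5*log(z + 1) + atan(z/2).


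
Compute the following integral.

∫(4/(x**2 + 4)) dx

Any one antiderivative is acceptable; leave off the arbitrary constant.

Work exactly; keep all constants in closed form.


Answer: 2*atan(x/2).


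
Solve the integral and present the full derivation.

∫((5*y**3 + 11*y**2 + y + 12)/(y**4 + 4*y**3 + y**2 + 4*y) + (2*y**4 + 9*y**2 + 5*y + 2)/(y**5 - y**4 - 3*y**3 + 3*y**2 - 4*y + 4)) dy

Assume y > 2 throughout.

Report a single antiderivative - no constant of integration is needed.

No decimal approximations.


Step 1. Rewrite: now ∫((5*y**3 + 11*y**2 + y + 12)/(y**4 + 4*y**3 + y**2 + 4*y)) dy + ∫((2*y**4 + 9*y**2 + 5*y + 2)/(y**5 - y**4 - 3*y**3 + 3*y**2 - 4*y + 4)) dy.
Step 2. Decompose ∫((5*y**3 + 11*y**2 + y + 12)/(y**4 + 4*y**3 + y**2 + 4*y)) dy by partial fractions, (5*y**3 + 11*y**2 + y + 12)/(y**4 + 4*y**3 + y**2 + 4*y) = -1/(y**2 + 1) + 2/(y + 4) + 3/y: now ∫(3/y) dy + ∫((2*y**4 + 9*y**2 + 5*y + 2)/(y**5 - y**4 - 3*y**3 + 3*y**2 - 4*y + 4)) dy + ∫(2/(y + 4)) dy + ∫(-1/(y**2 + 1)) dy.
Step 3. Evaluate the standard form [assuming y > 0]: now 3*log(y) + ∫((2*y**4 + 9*y**2 + 5*y + 2)/(y**5 - y**4 - 3*y**3 + 3*y**2 - 4*y + 4)) dy + ∫(2/(y + 4)) dy + ∫(-1/(y**2 + 1)) dy.
Step 4. Evaluate the standard form [assuming y > -4]: now 3*log(y) + 2*log(y + 4) + ∫((2*y**4 + 9*y**2 + 5*y + 2)/(y**5 - y**4 - 3*y**3 + 3*y**2 - 4*y + 4)) dy + ∫(-1/(y**2 + 1)) dy.
Step 5. Evaluate the standard form: now 3*log(y) + 2*log(y + 4) - atan(y) + ∫((2*y**4 + 9*y**2 + 5*y + 2)/(y**5 - y**4 - 3*y**3 + 3*y**2 - 4*y + 4)) dy.
Step 6. Decompose ∫((2*y**4 + 9*y**2 + 5*y + 2)/(y**5 - y**4 - 3*y**3 + 3*y**2 - 4*y + 4)) dy by partial fractions, (2*y**4 + 9*y**2 + 5*y + 2)/(y**5 - y**4 - 3*y**3 + 3*y**2 - 4*y + 4) = -1/(y**2 + 1) + 1/(y + 2) - 3/(y - 1) + 4/(y - 2): now 3*log(y) + 2*log(y + 4) - atan(y) + ∫(4/(y - 2)) dy + ∫(-3/(y - 1)) dy + ∫(1/(y + 2)) dy + ∫(-1/(y**2 + 1)) dy.
Step 7. Evaluate the standard form [assuming y > 1]: now 3*log(y) - 3*log(y - 1) + 2*log(y + 4) - atan(y) + ∫(4/(y - 2)) dy + ∫(1/(y + 2)) dy + ∫(-1/(y**2 + 1)) dy.
Step 8. Evaluate the standard form [assuming y > -2]: now 3*log(y) - 3*log(y - 1) + log(y + 2) + 2*log(y + 4) - atan(y) + ∫(4/(y - 2)) dy + ∫(-1/(y**2 + 1)) dy.
Step 9. Evaluate the standard form [assuming y > 2]: now 3*log(y) + 4*log(y - 2) - 3*log(y - 1) + log(y + 2) + 2*log(y + 4) - atan(y) + ∫(-1/(y**2 + 1)) dy.
Step 10. Evaluate the standard form: now 3*log(y) + 4*log(y - 2) - 3*log(y - 1) + log(y + 2) + 2*log(y + 4) - 2*atan(y).
Answer: 3*log(y) + 4*log(y - 2) - 3*log(y - 1) + log(y + 2) + 2*log(y + 4) - 2*atan(y).


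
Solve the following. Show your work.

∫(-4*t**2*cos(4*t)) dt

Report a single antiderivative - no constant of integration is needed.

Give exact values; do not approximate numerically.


Step 1. Integrate ∫(-4*t**2*cos(4*t)) dt by parts with u = t**2, dv = (-4*cos(4*t)) dt, so v = -sin(4*t): now -t**2*sin(4*t) + ∫(2*t*sin(4*t)) dt.
Step 2. Integrate ∫(2*t*sin(4*t)) dt by parts with u = t, dv = (2*sin(4*t)) dt, so v = -cos(4*t)/2: now -t**2*sin(4*t) - t*cos(4*t)/2 + ∫(cos(4*t)/2) dt.
Step 3. Evaluate the standard form: now -t**2*sin(4*t) - t*cos(4*t)/2 + sin(4*t)/8.
Answer: -t**2*sin(4*t) - t*cos(4*t)/2 + sin(4*t)/8.


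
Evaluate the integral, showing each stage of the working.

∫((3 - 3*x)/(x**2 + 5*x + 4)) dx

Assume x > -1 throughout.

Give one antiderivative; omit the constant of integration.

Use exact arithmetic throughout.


Step 1. Decompose ∫((3 - 3*x)/(x**2 + 5*x + 4)) dx by partial fractions, (3 - 3*x)/(x**2 + 5*x + 4) = -5/(x + 4) + 2/(x + 1): now ∫(2/(x + 1)) dx + ∫(-5/(x + 4)) dx.
Step 2. Evaluate the standard form [assuming x > -4]: now -5*log(x + 4) + ∫(2/(x + 1)) dx.
Step 3. Evaluate the standard form [assuming x > -1]: now 2*log(x + 1) - 5*log(x + 4).
Answer: 2*log(x + 1) - 5*log(x + 4).


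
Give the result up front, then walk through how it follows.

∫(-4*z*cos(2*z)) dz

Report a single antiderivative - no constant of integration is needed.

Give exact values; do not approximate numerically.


The answer is -2*z*sin(2*z) - cos(2*z).
Step 1. Integrate ∫(-4*z*cos(2*z)) dz by parts with u = z, dv = (-4*cos(2*z)) dz, so v = -2*sin(2*z): now -2*z*sin(2*z) + ∫(2*sin(2*z)) dz.
Step 2. Evaluate the standard form: now -2*z*sin(2*z) - cos(2*z).
Answer: -2*z*sin(2*z) - cos(2*z).


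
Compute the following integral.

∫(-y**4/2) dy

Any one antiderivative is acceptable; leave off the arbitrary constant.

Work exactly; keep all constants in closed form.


Answer: -y**5/10.


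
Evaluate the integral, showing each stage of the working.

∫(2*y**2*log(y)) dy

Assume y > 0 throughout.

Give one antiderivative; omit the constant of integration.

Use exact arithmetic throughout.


Step 1. Integrate ∫(2*y**2*log(y)) dy by parts with u = log(y), dv = (2*y**2) dy, so v = 2*y**3/3 [assuming y > 0]: now 2*y**3*log(y)/3 + ∫(-2*y**2/3) dy.
Step 2. Evaluate the standard form: now 2*y**3*log(y)/3 - 2*y**3/9.
Answer: 2*y**3*log(y)/3 - 2*y**3/9.


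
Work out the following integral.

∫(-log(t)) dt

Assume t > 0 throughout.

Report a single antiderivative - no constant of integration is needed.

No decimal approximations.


Answer: -t*log(t) + t.


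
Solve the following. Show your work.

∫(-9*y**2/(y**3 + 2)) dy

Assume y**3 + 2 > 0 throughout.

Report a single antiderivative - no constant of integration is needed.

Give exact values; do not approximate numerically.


Step 1. Substitute u = y**3 + 2, turning ∫(-9*y**2/(y**3 + 2)) dy into ∫(-3/u) du: now ∫(-3/u) du.
Step 2. Evaluate the standard form [assuming u > 0]: now -3*log(u).
Step 3. Substitute back u = y**3 + 2: now -3*log(y**3 + 2).
Answer: -3*log(y**3 + 2).


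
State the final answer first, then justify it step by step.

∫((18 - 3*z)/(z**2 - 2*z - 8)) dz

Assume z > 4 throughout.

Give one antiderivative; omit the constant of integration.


The answer is log(z - 4) - 4*log(z + 2).
Step 1. Decompose ∫((18 - 3*z)/(z**2 - 2*z - 8)) dz by partial fractions, (18 - 3*z)/(z**2 - 2*z - 8) = -4/(z + 2) + 1/(z - 4): now ∫(1/(z - 4)) dz + ∫(-4/(z + 2)) dz.
Step 2. Evaluate the standard form [assuming z > 4]: now log(z - 4) + ∫(-4/(z + 2)) dz.
Step 3. Evaluate the standard form [assuming z > -2]: now log(z - 4) - 4*log(z + 2).
Answer: log(z - 4) - 4*log(z + 2).


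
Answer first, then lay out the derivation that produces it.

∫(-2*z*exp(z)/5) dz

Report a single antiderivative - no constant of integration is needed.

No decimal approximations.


The answer is -2*z*exp(z)/5 + 2*exp(z)/5.
Step 1. Integrate ∫(-2*z*exp(z)/5) dz by parts with u = z, dv = (-2*exp(z)/5) dz, so v = -2*exp(z)/5: now -2*z*exp(z)/5 + ∫(2*exp(z)/5) dz.
Step 2. Evaluate the standard form: now -2*z*exp(z)/5 + 2*exp(z)/5.
Answer: -2*z*exp(z)/5 + 2*exp(z)/5.


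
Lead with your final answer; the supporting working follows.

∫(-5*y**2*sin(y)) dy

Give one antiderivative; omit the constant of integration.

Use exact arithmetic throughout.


The answer is 5*y**2*cos(y) - 10*y*sin(y) - 10*cos(y).
Step 1. Integrate ∫(-5*y**2*sin(y)) dy by parts with u = y**2, dv = (-5*sin(y)) dy, so v = 5*cos(y): now 5*y**2*cos(y) + ∫(-10*y*cos(y)) dy.
Step 2. Integrate ∫(-10*y*cos(y)) dy by parts with u = y, dv = (-10*cos(y)) dy, so v = -10*sin(y): now 5*y**2*cos(y) - 10*y*sin(y) + ∫(10*sin(y)) dy.
Step 3. Evaluate the standard form: now 5*y**2*cos(y) - 10*y*sin(y) - 10*cos(y).
Answer: 5*y**2*cos(y) - 10*y*sin(y) - 10*cos(y).
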